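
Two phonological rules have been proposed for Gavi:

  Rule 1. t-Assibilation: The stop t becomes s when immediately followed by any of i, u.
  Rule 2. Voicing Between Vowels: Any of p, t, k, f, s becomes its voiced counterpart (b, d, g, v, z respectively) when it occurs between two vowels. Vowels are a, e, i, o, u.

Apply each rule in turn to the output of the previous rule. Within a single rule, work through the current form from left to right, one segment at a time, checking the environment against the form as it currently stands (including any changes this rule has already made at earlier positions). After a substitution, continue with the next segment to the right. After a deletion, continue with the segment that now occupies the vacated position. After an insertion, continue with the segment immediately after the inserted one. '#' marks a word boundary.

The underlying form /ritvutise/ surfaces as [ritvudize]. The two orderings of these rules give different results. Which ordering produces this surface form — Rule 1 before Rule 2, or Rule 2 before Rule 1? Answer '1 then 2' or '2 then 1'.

2 then 1

Order 1 then 2:
  1 t-Assibilation: [ritvutise] → [ritvusise]
  2 Voicing Between Vowels: [ritvusise] → [ritvuzize]
  result: [ritvuzize]
Order 2 then 1:
  2 Voicing Between Vowels: [ritvutise] → [ritvudize]
  1 t-Assibilation: no change — [ritvudize]
  result: [ritvudize]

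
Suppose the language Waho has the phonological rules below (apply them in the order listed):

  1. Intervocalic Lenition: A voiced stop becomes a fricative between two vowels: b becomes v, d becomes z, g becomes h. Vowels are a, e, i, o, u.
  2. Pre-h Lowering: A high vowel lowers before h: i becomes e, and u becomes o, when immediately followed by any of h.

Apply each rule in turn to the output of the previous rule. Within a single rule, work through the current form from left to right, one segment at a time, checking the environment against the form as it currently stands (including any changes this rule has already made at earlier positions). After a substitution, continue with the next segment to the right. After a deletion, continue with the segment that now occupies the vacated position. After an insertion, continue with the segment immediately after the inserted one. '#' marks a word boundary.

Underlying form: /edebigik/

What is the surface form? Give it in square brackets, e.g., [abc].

[ezevehik]

1 Intervocalic Lenition: [edebigik] → [ezevihik]
2 Pre-h Lowering: [ezevihik] → [ezevehik]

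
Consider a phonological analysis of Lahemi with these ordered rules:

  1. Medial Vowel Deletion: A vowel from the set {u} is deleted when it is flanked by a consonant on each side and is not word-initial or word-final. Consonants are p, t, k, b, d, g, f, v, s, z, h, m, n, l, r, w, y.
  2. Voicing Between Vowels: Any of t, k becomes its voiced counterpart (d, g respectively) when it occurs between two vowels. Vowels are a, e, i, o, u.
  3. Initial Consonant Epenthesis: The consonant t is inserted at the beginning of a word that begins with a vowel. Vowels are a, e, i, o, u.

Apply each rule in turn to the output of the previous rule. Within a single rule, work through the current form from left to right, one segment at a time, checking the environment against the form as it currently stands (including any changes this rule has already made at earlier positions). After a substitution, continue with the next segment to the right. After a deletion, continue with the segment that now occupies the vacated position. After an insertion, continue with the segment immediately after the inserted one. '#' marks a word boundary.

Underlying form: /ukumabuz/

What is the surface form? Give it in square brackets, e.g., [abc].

[tukmabz]

1 Medial Vowel Deletion: [ukumabuz] → [ukmabz]
2 Voicing Between Vowels: no change — [ukmabz]
3 Initial Consonant Epenthesis: [ukmabz] → [tukmabz]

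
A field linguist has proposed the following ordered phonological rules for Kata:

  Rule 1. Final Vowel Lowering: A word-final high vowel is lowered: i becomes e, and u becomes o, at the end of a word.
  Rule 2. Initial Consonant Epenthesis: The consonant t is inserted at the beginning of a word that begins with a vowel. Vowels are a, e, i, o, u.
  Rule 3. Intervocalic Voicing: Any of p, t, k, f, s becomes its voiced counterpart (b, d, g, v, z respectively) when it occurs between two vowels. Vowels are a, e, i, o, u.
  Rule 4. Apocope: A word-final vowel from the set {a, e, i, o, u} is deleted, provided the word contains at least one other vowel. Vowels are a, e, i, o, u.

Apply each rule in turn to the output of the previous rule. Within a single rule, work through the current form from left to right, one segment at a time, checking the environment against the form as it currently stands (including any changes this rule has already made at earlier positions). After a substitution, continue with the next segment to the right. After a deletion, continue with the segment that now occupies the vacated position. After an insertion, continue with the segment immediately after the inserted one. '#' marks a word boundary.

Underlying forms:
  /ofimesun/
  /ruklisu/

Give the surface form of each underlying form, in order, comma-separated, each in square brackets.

[tovimezun], [rukliz]

/ofimesun/:
  Rule 1 Final Vowel Lowering: no change — [ofimesun]
  Rule 2 Initial Consonant Epenthesis: [ofimesun] → [tofimesun]
  Rule 3 Intervocalic Voicing: [tofimesun] → [tovimezun]
  Rule 4 Apocope: no change — [tovimezun]
/ruklisu/:
  Rule 1 Final Vowel Lowering: [ruklisu] → [rukliso]
  Rule 2 Initial Consonant Epenthesis: no change — [rukliso]
  Rule 3 Intervocalic Voicing: [rukliso] → [ruklizo]
  Rule 4 Apocope: [ruklizo] → [rukliz]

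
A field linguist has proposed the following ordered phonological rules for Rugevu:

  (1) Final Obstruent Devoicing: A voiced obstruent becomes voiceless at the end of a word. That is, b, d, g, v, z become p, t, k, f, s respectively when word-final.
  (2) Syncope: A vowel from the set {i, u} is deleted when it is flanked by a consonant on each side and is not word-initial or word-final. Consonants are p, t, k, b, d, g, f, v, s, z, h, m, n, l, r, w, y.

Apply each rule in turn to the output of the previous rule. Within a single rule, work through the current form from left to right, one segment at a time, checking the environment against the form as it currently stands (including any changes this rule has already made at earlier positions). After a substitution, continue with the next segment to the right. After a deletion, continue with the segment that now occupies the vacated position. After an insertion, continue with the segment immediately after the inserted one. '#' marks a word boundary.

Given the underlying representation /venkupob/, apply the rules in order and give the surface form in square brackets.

[venkpop]

(1) Final Obstruent Devoicing: [venkupob] → [venkupop]
(2) Syncope: [venkupop] → [venkpop]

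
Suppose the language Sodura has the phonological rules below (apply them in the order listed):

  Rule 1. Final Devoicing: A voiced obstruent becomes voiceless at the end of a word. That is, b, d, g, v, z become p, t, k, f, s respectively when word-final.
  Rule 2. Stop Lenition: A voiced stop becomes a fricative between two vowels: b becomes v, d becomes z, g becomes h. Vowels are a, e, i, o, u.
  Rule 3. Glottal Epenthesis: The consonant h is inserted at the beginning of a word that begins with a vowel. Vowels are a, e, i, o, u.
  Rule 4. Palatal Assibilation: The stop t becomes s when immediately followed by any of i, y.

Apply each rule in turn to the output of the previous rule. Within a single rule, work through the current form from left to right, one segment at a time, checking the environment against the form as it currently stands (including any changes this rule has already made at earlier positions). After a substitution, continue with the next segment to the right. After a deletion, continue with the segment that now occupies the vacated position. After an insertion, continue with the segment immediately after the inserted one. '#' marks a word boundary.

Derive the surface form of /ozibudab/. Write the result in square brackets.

Rule 1 Final Devoicing: [ozibudab] → [ozibudap]
Rule 2 Stop Lenition: [ozibudap] → [ozivuzap]
Rule 3 Glottal Epenthesis: [ozivuzap] → [hozivuzap]
Rule 4 Palatal Assibilation: no change — [hozivuzap]

[hozivuzap]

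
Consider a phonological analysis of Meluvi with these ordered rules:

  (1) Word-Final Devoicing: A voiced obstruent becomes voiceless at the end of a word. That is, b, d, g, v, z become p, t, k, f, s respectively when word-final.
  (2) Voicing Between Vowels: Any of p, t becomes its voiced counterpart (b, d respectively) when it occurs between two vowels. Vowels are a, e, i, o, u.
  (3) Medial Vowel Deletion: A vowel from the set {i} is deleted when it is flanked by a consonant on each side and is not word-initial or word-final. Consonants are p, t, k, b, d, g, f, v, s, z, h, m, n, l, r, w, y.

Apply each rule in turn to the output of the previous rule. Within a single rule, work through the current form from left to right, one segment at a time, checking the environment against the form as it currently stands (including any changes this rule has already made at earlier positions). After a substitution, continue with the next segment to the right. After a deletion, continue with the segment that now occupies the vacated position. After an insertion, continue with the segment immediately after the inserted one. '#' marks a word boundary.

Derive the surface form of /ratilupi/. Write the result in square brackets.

[radlubi]

(1) Word-Final Devoicing: no change — [ratilupi]
(2) Voicing Between Vowels: [ratilupi] → [radilubi]
(3) Medial Vowel Deletion: [radilubi] → [radlubi]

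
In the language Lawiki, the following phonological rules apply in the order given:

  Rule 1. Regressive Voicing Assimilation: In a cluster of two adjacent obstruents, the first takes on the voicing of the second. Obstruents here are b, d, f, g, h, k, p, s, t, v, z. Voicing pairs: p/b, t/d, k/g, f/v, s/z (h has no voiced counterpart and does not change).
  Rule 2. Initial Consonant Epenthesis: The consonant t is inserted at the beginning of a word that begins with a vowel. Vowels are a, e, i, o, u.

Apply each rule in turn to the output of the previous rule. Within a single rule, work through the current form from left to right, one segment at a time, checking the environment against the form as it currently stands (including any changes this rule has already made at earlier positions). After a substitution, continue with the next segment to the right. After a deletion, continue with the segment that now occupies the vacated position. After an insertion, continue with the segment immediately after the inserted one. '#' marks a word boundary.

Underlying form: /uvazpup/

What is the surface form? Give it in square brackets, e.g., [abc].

[tuvaspup]

Rule 1 Regressive Voicing Assimilation: [uvazpup] → [uvaspup]
Rule 2 Initial Consonant Epenthesis: [uvaspup] → [tuvaspup]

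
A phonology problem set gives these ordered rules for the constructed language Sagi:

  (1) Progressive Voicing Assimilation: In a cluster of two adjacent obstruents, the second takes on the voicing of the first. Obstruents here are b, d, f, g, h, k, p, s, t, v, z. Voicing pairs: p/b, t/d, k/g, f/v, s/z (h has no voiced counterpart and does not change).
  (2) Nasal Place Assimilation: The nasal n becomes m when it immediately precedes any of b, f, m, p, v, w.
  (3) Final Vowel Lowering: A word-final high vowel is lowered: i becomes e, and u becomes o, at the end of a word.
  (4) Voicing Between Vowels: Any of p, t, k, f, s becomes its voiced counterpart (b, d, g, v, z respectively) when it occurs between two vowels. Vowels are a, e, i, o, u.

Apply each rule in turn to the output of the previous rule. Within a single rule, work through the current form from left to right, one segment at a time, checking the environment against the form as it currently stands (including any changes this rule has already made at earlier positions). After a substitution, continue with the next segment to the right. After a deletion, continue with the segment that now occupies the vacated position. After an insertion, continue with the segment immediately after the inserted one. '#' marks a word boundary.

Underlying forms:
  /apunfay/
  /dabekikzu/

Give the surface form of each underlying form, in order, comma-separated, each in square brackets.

/apunfay/:
  (1) Progressive Voicing Assimilation: no change — [apunfay]
  (2) Nasal Place Assimilation: [apunfay] → [apumfay]
  (3) Final Vowel Lowering: no change — [apumfay]
  (4) Voicing Between Vowels: [apumfay] → [abumfay]
/dabekikzu/:
  (1) Progressive Voicing Assimilation: [dabekikzu] → [dabekiksu]
  (2) Nasal Place Assimilation: no change — [dabekiksu]
  (3) Final Vowel Lowering: [dabekiksu] → [dabekikso]
  (4) Voicing Between Vowels: [dabekikso] → [dabegikso]

[abumfay], [dabegikso]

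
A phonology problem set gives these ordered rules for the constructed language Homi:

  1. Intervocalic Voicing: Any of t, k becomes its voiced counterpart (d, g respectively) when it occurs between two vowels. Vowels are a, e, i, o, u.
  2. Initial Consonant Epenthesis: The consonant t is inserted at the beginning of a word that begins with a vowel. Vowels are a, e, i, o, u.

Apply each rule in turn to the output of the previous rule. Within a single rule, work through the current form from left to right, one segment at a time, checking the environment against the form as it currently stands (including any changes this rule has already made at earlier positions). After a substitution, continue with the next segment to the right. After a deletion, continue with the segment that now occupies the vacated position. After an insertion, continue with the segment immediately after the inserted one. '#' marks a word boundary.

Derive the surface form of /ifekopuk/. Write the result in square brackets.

[tifegopuk]

1 Intervocalic Voicing: [ifekopuk] → [ifegopuk]
2 Initial Consonant Epenthesis: [ifegopuk] → [tifegopuk]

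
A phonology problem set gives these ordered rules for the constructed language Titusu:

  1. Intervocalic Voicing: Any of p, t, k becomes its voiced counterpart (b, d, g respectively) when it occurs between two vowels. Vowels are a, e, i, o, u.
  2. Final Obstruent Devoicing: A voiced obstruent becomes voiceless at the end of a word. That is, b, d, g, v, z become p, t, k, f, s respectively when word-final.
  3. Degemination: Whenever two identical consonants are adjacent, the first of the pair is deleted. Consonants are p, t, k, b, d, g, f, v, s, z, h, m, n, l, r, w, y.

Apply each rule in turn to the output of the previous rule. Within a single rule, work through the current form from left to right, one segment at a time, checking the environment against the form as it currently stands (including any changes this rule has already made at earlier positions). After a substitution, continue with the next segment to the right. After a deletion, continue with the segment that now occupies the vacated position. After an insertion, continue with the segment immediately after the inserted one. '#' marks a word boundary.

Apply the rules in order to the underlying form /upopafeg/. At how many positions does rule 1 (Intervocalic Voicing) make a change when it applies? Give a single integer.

1 Intervocalic Voicing: [upopafeg] → [ubobafeg]
2 Final Obstruent Devoicing: [ubobafeg] → [ubobafek]
3 Degemination: no change — [ubobafek]
Rule 1 changed 2 position(s).

2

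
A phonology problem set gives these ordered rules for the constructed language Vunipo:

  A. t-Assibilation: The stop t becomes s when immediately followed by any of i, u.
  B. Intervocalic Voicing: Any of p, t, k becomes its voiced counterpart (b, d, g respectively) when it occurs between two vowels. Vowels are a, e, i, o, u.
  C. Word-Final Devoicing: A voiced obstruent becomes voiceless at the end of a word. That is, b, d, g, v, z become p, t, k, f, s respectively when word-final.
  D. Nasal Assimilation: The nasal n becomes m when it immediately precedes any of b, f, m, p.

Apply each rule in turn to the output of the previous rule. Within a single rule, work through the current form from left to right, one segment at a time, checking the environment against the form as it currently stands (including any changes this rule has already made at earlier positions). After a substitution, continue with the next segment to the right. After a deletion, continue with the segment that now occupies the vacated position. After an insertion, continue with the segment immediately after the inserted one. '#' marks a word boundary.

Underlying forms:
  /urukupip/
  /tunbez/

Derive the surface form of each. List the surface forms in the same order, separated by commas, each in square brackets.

[urugubip], [sumbes]

/urukupip/:
  A t-Assibilation: no change — [urukupip]
  B Intervocalic Voicing: [urukupip] → [urugubip]
  C Word-Final Devoicing: no change — [urugubip]
  D Nasal Assimilation: no change — [urugubip]
/tunbez/:
  A t-Assibilation: [tunbez] → [sunbez]
  B Intervocalic Voicing: no change — [sunbez]
  C Word-Final Devoicing: [sunbez] → [sunbes]
  D Nasal Assimilation: [sunbes] → [sumbes]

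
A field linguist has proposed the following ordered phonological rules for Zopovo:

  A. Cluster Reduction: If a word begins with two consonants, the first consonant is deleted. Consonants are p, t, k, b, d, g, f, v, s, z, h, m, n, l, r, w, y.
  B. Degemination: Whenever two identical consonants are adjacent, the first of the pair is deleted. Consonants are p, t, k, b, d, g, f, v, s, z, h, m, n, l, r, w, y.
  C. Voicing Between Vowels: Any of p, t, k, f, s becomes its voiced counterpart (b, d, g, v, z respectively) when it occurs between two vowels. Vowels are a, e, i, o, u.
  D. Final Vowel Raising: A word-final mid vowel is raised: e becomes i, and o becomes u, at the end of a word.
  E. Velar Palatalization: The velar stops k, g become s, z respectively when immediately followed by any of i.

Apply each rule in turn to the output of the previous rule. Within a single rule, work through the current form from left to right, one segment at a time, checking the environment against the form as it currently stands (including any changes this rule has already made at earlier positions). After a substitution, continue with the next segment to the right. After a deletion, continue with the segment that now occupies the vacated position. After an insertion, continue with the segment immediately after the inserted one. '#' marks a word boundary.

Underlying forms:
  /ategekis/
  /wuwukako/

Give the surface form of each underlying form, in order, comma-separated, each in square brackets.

/ategekis/:
  A Cluster Reduction: no change — [ategekis]
  B Degemination: no change — [ategekis]
  C Voicing Between Vowels: [ategekis] → [adegegis]
  D Final Vowel Raising: no change — [adegegis]
  E Velar Palatalization: [adegegis] → [adegezis]
/wuwukako/:
  A Cluster Reduction: no change — [wuwukako]
  B Degemination: no change — [wuwukako]
  C Voicing Between Vowels: [wuwukako] → [wuwugago]
  D Final Vowel Raising: [wuwugago] → [wuwugagu]
  E Velar Palatalization: no change — [wuwugagu]

[adegezis], [wuwugagu]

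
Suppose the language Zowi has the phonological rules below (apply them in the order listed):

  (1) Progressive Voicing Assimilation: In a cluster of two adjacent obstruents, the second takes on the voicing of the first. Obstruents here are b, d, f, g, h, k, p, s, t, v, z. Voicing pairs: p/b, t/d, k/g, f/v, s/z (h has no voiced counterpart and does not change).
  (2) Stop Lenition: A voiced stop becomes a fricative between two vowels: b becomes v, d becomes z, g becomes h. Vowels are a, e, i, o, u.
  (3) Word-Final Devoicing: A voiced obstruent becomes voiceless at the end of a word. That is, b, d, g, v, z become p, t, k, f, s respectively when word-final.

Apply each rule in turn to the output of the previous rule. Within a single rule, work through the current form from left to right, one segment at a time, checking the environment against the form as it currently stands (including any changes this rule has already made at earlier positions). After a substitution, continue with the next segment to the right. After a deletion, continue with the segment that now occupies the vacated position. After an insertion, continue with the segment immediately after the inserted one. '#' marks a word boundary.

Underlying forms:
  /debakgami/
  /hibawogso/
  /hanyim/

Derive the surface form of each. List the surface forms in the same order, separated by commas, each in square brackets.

[devakkami], [hivawogzo], [hanyim]

/debakgami/:
  (1) Progressive Voicing Assimilation: [debakgami] → [debakkami]
  (2) Stop Lenition: [debakkami] → [devakkami]
  (3) Word-Final Devoicing: no change — [devakkami]
/hibawogso/:
  (1) Progressive Voicing Assimilation: [hibawogso] → [hibawogzo]
  (2) Stop Lenition: [hibawogzo] → [hivawogzo]
  (3) Word-Final Devoicing: no change — [hivawogzo]
/hanyim/:
  (1) Progressive Voicing Assimilation: no change — [hanyim]
  (2) Stop Lenition: no change — [hanyim]
  (3) Word-Final Devoicing: no change — [hanyim]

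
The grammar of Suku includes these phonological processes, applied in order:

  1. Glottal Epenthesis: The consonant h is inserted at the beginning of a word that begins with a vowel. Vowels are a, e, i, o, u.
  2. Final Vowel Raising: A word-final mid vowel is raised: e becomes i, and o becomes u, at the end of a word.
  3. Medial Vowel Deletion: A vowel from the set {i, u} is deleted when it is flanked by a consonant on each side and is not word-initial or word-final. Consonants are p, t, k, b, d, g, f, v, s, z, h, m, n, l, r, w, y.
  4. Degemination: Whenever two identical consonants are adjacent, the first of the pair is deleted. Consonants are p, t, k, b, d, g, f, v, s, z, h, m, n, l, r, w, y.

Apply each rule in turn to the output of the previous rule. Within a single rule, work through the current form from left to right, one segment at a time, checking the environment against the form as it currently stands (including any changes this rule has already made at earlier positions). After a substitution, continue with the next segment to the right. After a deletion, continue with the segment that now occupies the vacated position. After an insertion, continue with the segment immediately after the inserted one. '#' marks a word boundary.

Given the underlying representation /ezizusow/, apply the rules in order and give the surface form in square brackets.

1 Glottal Epenthesis: [ezizusow] → [hezizusow]
2 Final Vowel Raising: no change — [hezizusow]
3 Medial Vowel Deletion: [hezizusow] → [hezzsow]
4 Degemination: [hezzsow] → [hezsow]

[hezsow]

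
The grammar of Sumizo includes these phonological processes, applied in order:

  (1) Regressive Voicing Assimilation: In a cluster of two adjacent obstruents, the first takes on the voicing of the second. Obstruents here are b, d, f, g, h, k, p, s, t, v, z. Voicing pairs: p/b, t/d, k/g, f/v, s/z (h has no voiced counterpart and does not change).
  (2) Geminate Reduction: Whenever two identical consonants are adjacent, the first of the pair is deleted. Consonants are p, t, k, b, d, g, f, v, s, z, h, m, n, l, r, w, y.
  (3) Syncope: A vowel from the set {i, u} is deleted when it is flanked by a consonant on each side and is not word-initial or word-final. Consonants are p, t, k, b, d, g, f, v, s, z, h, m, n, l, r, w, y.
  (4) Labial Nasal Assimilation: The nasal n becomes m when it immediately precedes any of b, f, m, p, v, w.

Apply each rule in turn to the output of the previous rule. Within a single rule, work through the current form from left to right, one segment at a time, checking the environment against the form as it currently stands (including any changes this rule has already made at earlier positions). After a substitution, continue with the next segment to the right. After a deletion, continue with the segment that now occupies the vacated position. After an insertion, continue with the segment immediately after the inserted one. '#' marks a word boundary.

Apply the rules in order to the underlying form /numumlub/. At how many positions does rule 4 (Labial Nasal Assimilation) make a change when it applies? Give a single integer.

1

(1) Regressive Voicing Assimilation: no change — [numumlub]
(2) Geminate Reduction: no change — [numumlub]
(3) Syncope: [numumlub] → [nmmlb]
(4) Labial Nasal Assimilation: [nmmlb] → [mmmlb]
Rule 4 changed 1 position(s).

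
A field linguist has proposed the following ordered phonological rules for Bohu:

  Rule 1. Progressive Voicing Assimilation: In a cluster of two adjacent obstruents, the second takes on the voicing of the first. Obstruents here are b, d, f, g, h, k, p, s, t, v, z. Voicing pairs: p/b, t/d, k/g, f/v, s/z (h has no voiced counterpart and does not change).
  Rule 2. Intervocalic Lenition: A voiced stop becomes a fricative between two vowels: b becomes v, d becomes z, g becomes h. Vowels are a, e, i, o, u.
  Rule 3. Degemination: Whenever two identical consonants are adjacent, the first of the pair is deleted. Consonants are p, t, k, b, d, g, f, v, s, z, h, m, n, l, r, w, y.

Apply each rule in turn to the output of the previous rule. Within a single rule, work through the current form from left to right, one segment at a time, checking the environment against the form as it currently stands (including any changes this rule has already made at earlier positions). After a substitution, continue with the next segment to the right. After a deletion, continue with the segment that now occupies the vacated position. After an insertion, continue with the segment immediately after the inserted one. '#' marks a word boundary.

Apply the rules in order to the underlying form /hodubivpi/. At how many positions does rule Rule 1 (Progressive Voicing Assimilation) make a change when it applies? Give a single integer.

1

Rule 1 Progressive Voicing Assimilation: [hodubivpi] → [hodubivbi]
Rule 2 Intervocalic Lenition: [hodubivbi] → [hozuvivbi]
Rule 3 Degemination: no change — [hozuvivbi]
Rule Rule 1 changed 1 position(s).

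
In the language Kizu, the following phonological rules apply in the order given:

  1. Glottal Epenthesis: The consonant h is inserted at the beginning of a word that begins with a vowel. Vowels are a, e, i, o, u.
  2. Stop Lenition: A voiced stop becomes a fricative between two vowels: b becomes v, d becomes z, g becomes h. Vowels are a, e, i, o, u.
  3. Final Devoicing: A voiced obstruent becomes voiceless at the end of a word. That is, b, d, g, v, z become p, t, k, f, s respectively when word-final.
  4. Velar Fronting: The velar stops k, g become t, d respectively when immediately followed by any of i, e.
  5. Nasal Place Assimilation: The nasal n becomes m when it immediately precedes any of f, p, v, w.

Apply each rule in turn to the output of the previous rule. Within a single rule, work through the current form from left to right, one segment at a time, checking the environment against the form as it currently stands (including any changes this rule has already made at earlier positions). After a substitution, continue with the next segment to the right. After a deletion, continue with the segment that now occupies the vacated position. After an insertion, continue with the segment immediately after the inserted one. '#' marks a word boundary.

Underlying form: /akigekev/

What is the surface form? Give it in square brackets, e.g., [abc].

[hatihetef]

1 Glottal Epenthesis: [akigekev] → [hakigekev]
2 Stop Lenition: [hakigekev] → [hakihekev]
3 Final Devoicing: [hakihekev] → [hakihekef]
4 Velar Fronting: [hakihekef] → [hatihetef]
5 Nasal Place Assimilation: no change — [hatihetef]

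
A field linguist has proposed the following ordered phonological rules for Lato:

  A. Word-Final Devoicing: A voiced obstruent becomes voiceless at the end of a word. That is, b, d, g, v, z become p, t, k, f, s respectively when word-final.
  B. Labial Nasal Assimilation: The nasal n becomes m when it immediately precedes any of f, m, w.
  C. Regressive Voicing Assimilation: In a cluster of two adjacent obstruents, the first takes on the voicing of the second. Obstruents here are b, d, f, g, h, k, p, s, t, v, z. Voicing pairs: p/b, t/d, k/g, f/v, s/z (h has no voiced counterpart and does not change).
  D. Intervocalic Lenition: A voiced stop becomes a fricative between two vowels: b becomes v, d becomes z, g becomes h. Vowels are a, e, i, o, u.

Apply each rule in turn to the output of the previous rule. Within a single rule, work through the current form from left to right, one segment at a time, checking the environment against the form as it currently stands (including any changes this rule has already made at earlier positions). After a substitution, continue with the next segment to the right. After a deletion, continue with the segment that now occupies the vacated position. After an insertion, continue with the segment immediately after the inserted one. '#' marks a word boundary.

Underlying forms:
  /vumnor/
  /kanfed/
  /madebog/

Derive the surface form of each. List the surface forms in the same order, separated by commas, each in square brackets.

[vumnor], [kamfet], [mazevok]

/vumnor/:
  A Word-Final Devoicing: no change — [vumnor]
  B Labial Nasal Assimilation: no change — [vumnor]
  C Regressive Voicing Assimilation: no change — [vumnor]
  D Intervocalic Lenition: no change — [vumnor]
/kanfed/:
  A Word-Final Devoicing: [kanfed] → [kanfet]
  B Labial Nasal Assimilation: [kanfet] → [kamfet]
  C Regressive Voicing Assimilation: no change — [kamfet]
  D Intervocalic Lenition: no change — [kamfet]
/madebog/:
  A Word-Final Devoicing: [madebog] → [madebok]
  B Labial Nasal Assimilation: no change — [madebok]
  C Regressive Voicing Assimilation: no change — [madebok]
  D Intervocalic Lenition: [madebok] → [mazevok]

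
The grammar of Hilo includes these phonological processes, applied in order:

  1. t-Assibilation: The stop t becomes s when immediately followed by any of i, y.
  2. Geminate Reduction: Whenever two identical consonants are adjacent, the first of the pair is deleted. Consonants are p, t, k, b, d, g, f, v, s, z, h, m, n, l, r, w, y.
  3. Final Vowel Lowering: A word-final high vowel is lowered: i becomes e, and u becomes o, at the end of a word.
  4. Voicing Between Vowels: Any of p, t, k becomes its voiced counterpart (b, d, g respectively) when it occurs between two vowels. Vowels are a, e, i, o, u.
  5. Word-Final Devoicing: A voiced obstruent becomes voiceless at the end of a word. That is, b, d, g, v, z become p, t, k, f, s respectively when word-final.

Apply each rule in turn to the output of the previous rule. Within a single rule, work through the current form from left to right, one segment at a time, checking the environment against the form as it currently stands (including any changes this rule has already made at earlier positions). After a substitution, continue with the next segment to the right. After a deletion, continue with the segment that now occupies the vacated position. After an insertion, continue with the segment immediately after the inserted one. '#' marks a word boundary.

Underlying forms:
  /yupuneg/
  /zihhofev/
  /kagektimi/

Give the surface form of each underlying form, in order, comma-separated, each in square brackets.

/yupuneg/:
  1 t-Assibilation: no change — [yupuneg]
  2 Geminate Reduction: no change — [yupuneg]
  3 Final Vowel Lowering: no change — [yupuneg]
  4 Voicing Between Vowels: [yupuneg] → [yubuneg]
  5 Word-Final Devoicing: [yubuneg] → [yubunek]
/zihhofev/:
  1 t-Assibilation: no change — [zihhofev]
  2 Geminate Reduction: [zihhofev] → [zihofev]
  3 Final Vowel Lowering: no change — [zihofev]
  4 Voicing Between Vowels: no change — [zihofev]
  5 Word-Final Devoicing: [zihofev] → [zihofef]
/kagektimi/:
  1 t-Assibilation: [kagektimi] → [kageksimi]
  2 Geminate Reduction: no change — [kageksimi]
  3 Final Vowel Lowering: [kageksimi] → [kageksime]
  4 Voicing Between Vowels: no change — [kageksime]
  5 Word-Final Devoicing: no change — [kageksime]

[yubunek], [zihofef], [kageksime]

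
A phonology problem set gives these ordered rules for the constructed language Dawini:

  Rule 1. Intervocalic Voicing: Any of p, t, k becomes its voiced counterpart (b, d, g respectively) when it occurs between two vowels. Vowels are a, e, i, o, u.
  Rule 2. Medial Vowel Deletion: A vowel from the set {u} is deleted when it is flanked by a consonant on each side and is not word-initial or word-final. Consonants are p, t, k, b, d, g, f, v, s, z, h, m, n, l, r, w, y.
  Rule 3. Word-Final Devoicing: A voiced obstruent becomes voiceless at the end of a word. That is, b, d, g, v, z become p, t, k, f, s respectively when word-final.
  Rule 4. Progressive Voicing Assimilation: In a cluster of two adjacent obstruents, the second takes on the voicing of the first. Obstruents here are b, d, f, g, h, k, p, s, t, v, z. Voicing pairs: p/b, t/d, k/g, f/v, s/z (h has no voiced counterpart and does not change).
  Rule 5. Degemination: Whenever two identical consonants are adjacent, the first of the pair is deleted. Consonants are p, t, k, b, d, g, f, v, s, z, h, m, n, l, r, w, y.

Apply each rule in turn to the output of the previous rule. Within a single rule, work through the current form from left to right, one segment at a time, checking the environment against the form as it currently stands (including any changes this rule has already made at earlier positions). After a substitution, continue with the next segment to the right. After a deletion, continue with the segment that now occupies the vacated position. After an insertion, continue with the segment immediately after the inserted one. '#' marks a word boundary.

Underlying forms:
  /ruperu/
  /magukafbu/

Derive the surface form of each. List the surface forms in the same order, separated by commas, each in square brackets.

[rberu], [magafpu]

/ruperu/:
  Rule 1 Intervocalic Voicing: [ruperu] → [ruberu]
  Rule 2 Medial Vowel Deletion: [ruberu] → [rberu]
  Rule 3 Word-Final Devoicing: no change — [rberu]
  Rule 4 Progressive Voicing Assimilation: no change — [rberu]
  Rule 5 Degemination: no change — [rberu]
/magukafbu/:
  Rule 1 Intervocalic Voicing: [magukafbu] → [magugafbu]
  Rule 2 Medial Vowel Deletion: [magugafbu] → [maggafbu]
  Rule 3 Word-Final Devoicing: no change — [maggafbu]
  Rule 4 Progressive Voicing Assimilation: [maggafbu] → [maggafpu]
  Rule 5 Degemination: [maggafpu] → [magafpu]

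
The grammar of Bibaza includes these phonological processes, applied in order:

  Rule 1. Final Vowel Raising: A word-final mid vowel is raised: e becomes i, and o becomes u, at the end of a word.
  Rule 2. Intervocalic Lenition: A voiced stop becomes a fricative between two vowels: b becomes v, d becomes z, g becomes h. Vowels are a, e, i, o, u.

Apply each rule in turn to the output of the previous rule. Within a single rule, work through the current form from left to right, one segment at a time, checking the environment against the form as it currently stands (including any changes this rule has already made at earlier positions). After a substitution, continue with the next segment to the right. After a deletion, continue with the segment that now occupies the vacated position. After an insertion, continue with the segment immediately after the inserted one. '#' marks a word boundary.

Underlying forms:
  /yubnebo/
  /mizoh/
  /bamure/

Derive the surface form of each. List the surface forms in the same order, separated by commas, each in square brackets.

[yubnevu], [mizoh], [bamuri]

/yubnebo/:
  Rule 1 Final Vowel Raising: [yubnebo] → [yubnebu]
  Rule 2 Intervocalic Lenition: [yubnebu] → [yubnevu]
/mizoh/:
  Rule 1 Final Vowel Raising: no change — [mizoh]
  Rule 2 Intervocalic Lenition: no change — [mizoh]
/bamure/:
  Rule 1 Final Vowel Raising: [bamure] → [bamuri]
  Rule 2 Intervocalic Lenition: no change — [bamuri]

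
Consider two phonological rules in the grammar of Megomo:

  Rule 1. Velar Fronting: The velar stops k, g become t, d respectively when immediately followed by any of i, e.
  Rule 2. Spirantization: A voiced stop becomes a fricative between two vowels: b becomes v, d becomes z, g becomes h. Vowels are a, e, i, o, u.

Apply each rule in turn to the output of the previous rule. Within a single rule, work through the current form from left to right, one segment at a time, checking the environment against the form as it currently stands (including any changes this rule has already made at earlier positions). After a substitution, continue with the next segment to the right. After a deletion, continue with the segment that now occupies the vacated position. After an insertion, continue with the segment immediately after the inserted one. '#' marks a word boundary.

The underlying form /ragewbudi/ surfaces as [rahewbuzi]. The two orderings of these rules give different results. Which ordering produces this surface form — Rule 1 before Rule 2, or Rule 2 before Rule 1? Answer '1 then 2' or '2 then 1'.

2 then 1

Order 1 then 2:
  1 Velar Fronting: [ragewbudi] → [radewbudi]
  2 Spirantization: [radewbudi] → [razewbuzi]
  result: [razewbuzi]
Order 2 then 1:
  2 Spirantization: [ragewbudi] → [rahewbuzi]
  1 Velar Fronting: no change — [rahewbuzi]
  result: [rahewbuzi]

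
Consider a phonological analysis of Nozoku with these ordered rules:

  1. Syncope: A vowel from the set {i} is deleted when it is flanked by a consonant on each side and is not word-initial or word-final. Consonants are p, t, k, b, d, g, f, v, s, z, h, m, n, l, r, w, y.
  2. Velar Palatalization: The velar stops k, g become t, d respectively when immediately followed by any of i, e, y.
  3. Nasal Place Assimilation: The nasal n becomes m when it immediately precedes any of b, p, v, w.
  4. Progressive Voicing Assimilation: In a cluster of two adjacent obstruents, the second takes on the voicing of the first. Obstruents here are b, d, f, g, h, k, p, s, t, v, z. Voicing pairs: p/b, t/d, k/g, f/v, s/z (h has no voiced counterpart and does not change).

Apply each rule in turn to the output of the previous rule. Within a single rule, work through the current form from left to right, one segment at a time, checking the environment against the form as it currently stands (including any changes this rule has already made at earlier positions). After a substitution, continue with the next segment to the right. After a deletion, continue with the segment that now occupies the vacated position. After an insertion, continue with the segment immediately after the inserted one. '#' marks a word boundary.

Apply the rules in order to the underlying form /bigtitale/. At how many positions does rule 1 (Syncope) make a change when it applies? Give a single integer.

1 Syncope: [bigtitale] → [bgttale]
2 Velar Palatalization: no change — [bgttale]
3 Nasal Place Assimilation: no change — [bgttale]
4 Progressive Voicing Assimilation: [bgttale] → [bgddale]
Rule 1 changed 2 position(s).

2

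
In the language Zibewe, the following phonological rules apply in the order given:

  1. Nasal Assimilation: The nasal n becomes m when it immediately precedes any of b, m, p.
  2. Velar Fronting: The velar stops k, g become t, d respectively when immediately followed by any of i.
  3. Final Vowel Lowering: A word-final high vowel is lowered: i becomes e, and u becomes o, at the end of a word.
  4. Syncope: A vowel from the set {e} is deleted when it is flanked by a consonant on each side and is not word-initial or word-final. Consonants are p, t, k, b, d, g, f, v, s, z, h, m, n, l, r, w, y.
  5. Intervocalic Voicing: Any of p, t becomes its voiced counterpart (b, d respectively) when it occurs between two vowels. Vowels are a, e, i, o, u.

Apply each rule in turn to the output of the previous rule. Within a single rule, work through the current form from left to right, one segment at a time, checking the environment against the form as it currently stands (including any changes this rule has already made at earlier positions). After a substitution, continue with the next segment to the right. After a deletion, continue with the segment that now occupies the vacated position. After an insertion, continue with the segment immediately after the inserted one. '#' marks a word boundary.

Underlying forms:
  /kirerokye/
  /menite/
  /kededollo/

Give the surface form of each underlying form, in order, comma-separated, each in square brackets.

[tirrokye], [mnide], [kddollo]

/kirerokye/:
  1 Nasal Assimilation: no change — [kirerokye]
  2 Velar Fronting: [kirerokye] → [tirerokye]
  3 Final Vowel Lowering: no change — [tirerokye]
  4 Syncope: [tirerokye] → [tirrokye]
  5 Intervocalic Voicing: no change — [tirrokye]
/menite/:
  1 Nasal Assimilation: no change — [menite]
  2 Velar Fronting: no change — [menite]
  3 Final Vowel Lowering: no change — [menite]
  4 Syncope: [menite] → [mnite]
  5 Intervocalic Voicing: [mnite] → [mnide]
/kededollo/:
  1 Nasal Assimilation: no change — [kededollo]
  2 Velar Fronting: no change — [kededollo]
  3 Final Vowel Lowering: no change — [kededollo]
  4 Syncope: [kededollo] → [kddollo]
  5 Intervocalic Voicing: no change — [kddollo]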